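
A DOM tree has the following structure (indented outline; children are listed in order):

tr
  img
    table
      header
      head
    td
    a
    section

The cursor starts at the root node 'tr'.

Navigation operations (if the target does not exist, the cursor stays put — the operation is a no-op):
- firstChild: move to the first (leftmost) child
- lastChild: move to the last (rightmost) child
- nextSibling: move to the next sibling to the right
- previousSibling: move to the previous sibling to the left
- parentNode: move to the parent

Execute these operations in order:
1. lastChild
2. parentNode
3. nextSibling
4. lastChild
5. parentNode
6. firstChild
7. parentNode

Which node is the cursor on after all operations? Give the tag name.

After 1 (lastChild): img
After 2 (parentNode): tr
After 3 (nextSibling): tr (no-op, stayed)
After 4 (lastChild): img
After 5 (parentNode): tr
After 6 (firstChild): img
After 7 (parentNode): tr

Answer: tr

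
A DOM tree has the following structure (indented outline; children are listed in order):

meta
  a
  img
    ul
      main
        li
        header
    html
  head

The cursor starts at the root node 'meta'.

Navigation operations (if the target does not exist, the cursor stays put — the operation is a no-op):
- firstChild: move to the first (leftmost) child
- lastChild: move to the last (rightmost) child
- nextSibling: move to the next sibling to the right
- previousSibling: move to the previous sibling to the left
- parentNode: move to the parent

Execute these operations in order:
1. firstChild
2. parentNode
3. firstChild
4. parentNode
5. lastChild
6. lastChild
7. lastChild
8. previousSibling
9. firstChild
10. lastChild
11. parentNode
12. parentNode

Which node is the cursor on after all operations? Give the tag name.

After 1 (firstChild): a
After 2 (parentNode): meta
After 3 (firstChild): a
After 4 (parentNode): meta
After 5 (lastChild): head
After 6 (lastChild): head (no-op, stayed)
After 7 (lastChild): head (no-op, stayed)
After 8 (previousSibling): img
After 9 (firstChild): ul
After 10 (lastChild): main
After 11 (parentNode): ul
After 12 (parentNode): img

Answer: img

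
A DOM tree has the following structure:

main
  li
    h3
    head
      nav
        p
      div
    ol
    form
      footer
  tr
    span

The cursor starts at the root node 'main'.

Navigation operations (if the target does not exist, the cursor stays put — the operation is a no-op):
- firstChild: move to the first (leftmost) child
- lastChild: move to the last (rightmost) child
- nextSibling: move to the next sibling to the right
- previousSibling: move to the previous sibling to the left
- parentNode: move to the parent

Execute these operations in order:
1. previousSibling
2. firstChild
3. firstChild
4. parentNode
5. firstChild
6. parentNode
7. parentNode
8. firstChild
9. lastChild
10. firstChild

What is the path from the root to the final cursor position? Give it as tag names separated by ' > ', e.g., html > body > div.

Answer: main > li > form > footer

Derivation:
After 1 (previousSibling): main (no-op, stayed)
After 2 (firstChild): li
After 3 (firstChild): h3
After 4 (parentNode): li
After 5 (firstChild): h3
After 6 (parentNode): li
After 7 (parentNode): main
After 8 (firstChild): li
After 9 (lastChild): form
After 10 (firstChild): footer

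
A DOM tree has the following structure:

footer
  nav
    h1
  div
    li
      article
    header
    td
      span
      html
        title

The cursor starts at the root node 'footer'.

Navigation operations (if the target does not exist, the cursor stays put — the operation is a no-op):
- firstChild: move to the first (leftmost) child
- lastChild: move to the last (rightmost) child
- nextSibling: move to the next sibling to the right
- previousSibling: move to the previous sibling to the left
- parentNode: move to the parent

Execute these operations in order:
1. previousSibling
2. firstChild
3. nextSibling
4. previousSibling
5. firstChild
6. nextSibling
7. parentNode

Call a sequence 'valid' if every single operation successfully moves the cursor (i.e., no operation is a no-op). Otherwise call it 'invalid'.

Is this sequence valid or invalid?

After 1 (previousSibling): footer (no-op, stayed)
After 2 (firstChild): nav
After 3 (nextSibling): div
After 4 (previousSibling): nav
After 5 (firstChild): h1
After 6 (nextSibling): h1 (no-op, stayed)
After 7 (parentNode): nav

Answer: invalid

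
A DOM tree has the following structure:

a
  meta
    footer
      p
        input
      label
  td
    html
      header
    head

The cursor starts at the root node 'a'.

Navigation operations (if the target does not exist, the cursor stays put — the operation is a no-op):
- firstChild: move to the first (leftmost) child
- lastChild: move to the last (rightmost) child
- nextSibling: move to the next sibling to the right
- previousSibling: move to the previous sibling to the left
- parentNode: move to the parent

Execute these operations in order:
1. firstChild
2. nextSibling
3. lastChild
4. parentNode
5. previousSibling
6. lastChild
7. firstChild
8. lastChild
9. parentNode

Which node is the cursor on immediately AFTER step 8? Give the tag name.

After 1 (firstChild): meta
After 2 (nextSibling): td
After 3 (lastChild): head
After 4 (parentNode): td
After 5 (previousSibling): meta
After 6 (lastChild): footer
After 7 (firstChild): p
After 8 (lastChild): input

Answer: input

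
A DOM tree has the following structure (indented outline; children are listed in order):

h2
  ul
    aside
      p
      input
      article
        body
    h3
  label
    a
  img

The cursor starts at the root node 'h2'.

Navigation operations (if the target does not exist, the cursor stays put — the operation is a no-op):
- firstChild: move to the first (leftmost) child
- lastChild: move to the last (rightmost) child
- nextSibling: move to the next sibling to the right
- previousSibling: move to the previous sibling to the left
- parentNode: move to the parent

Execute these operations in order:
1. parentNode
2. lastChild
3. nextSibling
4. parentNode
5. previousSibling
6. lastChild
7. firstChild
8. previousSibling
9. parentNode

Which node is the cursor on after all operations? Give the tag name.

Answer: h2

Derivation:
After 1 (parentNode): h2 (no-op, stayed)
After 2 (lastChild): img
After 3 (nextSibling): img (no-op, stayed)
After 4 (parentNode): h2
After 5 (previousSibling): h2 (no-op, stayed)
After 6 (lastChild): img
After 7 (firstChild): img (no-op, stayed)
After 8 (previousSibling): label
After 9 (parentNode): h2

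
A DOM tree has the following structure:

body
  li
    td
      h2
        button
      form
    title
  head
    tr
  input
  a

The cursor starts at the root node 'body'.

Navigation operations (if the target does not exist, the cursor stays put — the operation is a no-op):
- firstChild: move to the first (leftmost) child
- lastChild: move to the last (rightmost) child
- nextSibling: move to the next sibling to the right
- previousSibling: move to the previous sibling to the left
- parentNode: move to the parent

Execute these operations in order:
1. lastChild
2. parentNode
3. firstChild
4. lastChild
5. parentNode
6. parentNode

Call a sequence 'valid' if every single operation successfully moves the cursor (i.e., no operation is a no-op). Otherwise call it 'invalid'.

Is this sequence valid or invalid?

Answer: valid

Derivation:
After 1 (lastChild): a
After 2 (parentNode): body
After 3 (firstChild): li
After 4 (lastChild): title
After 5 (parentNode): li
After 6 (parentNode): body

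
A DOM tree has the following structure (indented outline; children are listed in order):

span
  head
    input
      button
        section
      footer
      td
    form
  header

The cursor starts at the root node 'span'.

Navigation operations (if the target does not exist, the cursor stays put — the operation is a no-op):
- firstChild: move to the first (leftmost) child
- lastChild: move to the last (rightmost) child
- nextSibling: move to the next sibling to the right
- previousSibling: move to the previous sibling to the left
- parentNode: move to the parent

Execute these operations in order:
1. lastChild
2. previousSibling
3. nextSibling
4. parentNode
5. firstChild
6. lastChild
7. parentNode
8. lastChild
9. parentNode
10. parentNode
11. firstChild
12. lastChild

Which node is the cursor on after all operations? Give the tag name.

Answer: form

Derivation:
After 1 (lastChild): header
After 2 (previousSibling): head
After 3 (nextSibling): header
After 4 (parentNode): span
After 5 (firstChild): head
After 6 (lastChild): form
After 7 (parentNode): head
After 8 (lastChild): form
After 9 (parentNode): head
After 10 (parentNode): span
After 11 (firstChild): head
After 12 (lastChild): form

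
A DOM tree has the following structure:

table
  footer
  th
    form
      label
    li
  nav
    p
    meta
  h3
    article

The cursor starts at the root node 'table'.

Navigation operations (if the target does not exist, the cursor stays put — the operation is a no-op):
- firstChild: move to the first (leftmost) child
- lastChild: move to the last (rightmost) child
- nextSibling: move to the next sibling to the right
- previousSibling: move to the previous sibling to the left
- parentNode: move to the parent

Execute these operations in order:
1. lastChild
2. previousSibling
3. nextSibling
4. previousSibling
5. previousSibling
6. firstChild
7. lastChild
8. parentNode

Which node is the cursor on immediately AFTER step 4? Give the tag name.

After 1 (lastChild): h3
After 2 (previousSibling): nav
After 3 (nextSibling): h3
After 4 (previousSibling): nav

Answer: nav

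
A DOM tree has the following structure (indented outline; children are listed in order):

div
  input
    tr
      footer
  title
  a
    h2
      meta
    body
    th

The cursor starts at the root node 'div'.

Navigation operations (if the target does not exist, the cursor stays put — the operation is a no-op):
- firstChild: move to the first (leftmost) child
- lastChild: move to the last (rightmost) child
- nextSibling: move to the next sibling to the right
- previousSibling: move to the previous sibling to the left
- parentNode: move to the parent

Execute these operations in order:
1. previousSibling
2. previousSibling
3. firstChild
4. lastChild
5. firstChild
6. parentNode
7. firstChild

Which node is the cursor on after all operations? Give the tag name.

After 1 (previousSibling): div (no-op, stayed)
After 2 (previousSibling): div (no-op, stayed)
After 3 (firstChild): input
After 4 (lastChild): tr
After 5 (firstChild): footer
After 6 (parentNode): tr
After 7 (firstChild): footer

Answer: footer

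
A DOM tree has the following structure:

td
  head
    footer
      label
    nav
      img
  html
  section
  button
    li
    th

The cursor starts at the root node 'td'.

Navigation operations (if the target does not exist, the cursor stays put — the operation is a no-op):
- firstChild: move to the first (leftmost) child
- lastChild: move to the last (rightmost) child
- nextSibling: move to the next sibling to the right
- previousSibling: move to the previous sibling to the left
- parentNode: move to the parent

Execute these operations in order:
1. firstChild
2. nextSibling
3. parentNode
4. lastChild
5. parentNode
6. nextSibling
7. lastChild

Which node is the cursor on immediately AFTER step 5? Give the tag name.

Answer: td

Derivation:
After 1 (firstChild): head
After 2 (nextSibling): html
After 3 (parentNode): td
After 4 (lastChild): button
After 5 (parentNode): td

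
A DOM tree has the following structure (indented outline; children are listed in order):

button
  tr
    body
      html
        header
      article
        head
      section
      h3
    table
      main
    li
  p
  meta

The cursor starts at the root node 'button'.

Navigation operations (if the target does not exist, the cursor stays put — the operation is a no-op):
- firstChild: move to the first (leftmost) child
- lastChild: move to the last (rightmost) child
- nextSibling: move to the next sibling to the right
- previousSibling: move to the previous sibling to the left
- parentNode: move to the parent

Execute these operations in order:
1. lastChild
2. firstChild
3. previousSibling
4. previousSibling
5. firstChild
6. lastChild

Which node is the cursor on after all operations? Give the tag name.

Answer: h3

Derivation:
After 1 (lastChild): meta
After 2 (firstChild): meta (no-op, stayed)
After 3 (previousSibling): p
After 4 (previousSibling): tr
After 5 (firstChild): body
After 6 (lastChild): h3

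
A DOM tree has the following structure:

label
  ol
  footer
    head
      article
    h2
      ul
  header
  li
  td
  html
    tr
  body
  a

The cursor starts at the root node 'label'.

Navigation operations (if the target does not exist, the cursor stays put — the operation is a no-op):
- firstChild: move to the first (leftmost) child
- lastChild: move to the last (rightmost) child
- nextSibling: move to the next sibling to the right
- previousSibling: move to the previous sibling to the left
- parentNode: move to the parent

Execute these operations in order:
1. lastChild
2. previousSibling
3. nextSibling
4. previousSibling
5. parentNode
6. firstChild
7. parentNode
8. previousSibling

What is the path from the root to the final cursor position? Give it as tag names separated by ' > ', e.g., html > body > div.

Answer: label

Derivation:
After 1 (lastChild): a
After 2 (previousSibling): body
After 3 (nextSibling): a
After 4 (previousSibling): body
After 5 (parentNode): label
After 6 (firstChild): ol
After 7 (parentNode): label
After 8 (previousSibling): label (no-op, stayed)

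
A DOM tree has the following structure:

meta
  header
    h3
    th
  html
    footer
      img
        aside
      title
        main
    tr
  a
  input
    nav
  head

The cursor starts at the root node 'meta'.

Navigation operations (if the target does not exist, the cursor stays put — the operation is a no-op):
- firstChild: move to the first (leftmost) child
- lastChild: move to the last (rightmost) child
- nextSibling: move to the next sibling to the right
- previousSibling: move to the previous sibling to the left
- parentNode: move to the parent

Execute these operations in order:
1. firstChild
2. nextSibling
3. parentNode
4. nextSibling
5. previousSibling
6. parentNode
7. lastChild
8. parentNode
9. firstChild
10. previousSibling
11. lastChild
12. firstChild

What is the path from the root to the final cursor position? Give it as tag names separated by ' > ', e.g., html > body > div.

Answer: meta > header > th

Derivation:
After 1 (firstChild): header
After 2 (nextSibling): html
After 3 (parentNode): meta
After 4 (nextSibling): meta (no-op, stayed)
After 5 (previousSibling): meta (no-op, stayed)
After 6 (parentNode): meta (no-op, stayed)
After 7 (lastChild): head
After 8 (parentNode): meta
After 9 (firstChild): header
After 10 (previousSibling): header (no-op, stayed)
After 11 (lastChild): th
After 12 (firstChild): th (no-op, stayed)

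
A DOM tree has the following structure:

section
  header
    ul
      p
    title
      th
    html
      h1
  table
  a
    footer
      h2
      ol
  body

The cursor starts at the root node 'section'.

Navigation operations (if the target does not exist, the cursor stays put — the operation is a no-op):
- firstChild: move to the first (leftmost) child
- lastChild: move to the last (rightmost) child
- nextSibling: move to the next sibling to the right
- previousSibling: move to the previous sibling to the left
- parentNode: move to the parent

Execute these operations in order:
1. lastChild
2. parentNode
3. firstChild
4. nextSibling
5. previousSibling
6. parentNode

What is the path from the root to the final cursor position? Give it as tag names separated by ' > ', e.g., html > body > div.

After 1 (lastChild): body
After 2 (parentNode): section
After 3 (firstChild): header
After 4 (nextSibling): table
After 5 (previousSibling): header
After 6 (parentNode): section

Answer: section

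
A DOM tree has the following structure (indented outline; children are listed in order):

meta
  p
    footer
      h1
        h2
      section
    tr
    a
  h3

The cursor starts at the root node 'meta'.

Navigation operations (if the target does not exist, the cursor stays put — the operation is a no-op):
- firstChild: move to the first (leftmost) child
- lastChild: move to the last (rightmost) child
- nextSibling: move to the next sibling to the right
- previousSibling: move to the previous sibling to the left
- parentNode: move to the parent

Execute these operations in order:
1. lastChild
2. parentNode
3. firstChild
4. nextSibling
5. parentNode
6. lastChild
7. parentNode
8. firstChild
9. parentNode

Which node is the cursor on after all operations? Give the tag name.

Answer: meta

Derivation:
After 1 (lastChild): h3
After 2 (parentNode): meta
After 3 (firstChild): p
After 4 (nextSibling): h3
After 5 (parentNode): meta
After 6 (lastChild): h3
After 7 (parentNode): meta
After 8 (firstChild): p
After 9 (parentNode): meta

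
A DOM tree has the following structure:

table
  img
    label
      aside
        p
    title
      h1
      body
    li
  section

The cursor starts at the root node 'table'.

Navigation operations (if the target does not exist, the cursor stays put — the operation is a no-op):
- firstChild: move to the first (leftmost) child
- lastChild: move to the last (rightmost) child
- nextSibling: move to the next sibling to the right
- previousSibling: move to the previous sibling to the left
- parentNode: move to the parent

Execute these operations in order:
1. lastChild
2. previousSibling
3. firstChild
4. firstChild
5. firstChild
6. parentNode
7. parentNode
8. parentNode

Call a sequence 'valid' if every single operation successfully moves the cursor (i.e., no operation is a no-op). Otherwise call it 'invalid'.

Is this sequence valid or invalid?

After 1 (lastChild): section
After 2 (previousSibling): img
After 3 (firstChild): label
After 4 (firstChild): aside
After 5 (firstChild): p
After 6 (parentNode): aside
After 7 (parentNode): label
After 8 (parentNode): img

Answer: valid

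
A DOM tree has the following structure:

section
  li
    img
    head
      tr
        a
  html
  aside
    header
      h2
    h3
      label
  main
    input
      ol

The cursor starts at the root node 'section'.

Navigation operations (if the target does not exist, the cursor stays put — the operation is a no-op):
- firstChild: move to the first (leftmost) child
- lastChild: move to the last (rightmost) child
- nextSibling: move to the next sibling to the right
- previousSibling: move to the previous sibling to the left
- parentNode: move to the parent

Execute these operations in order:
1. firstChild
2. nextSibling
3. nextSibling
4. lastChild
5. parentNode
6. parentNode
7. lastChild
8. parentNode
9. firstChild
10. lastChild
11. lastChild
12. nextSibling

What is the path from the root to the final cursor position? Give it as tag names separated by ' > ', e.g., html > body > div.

Answer: section > li > head > tr

Derivation:
After 1 (firstChild): li
After 2 (nextSibling): html
After 3 (nextSibling): aside
After 4 (lastChild): h3
After 5 (parentNode): aside
After 6 (parentNode): section
After 7 (lastChild): main
After 8 (parentNode): section
After 9 (firstChild): li
After 10 (lastChild): head
After 11 (lastChild): tr
After 12 (nextSibling): tr (no-op, stayed)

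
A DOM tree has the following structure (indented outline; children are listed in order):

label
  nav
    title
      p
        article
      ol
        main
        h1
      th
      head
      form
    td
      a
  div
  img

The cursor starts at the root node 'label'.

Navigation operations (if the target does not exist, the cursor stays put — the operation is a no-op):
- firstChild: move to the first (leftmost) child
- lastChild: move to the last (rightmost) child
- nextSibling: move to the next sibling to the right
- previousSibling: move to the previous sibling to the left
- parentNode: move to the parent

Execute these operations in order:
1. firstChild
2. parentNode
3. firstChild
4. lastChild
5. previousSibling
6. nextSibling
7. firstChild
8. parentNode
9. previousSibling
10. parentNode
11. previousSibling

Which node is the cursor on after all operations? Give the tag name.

After 1 (firstChild): nav
After 2 (parentNode): label
After 3 (firstChild): nav
After 4 (lastChild): td
After 5 (previousSibling): title
After 6 (nextSibling): td
After 7 (firstChild): a
After 8 (parentNode): td
After 9 (previousSibling): title
After 10 (parentNode): nav
After 11 (previousSibling): nav (no-op, stayed)

Answer: nav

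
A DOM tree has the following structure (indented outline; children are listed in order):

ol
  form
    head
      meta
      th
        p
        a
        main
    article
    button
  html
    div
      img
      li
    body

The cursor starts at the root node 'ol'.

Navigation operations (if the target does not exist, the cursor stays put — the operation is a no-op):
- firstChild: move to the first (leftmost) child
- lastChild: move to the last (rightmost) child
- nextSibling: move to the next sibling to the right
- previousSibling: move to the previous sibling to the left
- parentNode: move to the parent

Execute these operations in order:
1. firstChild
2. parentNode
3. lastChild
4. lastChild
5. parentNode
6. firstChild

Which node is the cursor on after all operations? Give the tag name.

After 1 (firstChild): form
After 2 (parentNode): ol
After 3 (lastChild): html
After 4 (lastChild): body
After 5 (parentNode): html
After 6 (firstChild): div

Answer: div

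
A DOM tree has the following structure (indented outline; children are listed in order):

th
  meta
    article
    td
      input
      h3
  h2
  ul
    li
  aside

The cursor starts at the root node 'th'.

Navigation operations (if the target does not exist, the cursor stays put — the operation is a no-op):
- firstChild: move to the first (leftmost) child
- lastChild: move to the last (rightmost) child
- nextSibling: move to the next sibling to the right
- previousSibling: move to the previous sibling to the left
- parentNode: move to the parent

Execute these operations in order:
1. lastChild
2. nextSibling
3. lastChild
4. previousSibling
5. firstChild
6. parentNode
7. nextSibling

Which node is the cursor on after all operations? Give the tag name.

Answer: aside

Derivation:
After 1 (lastChild): aside
After 2 (nextSibling): aside (no-op, stayed)
After 3 (lastChild): aside (no-op, stayed)
After 4 (previousSibling): ul
After 5 (firstChild): li
After 6 (parentNode): ul
After 7 (nextSibling): aside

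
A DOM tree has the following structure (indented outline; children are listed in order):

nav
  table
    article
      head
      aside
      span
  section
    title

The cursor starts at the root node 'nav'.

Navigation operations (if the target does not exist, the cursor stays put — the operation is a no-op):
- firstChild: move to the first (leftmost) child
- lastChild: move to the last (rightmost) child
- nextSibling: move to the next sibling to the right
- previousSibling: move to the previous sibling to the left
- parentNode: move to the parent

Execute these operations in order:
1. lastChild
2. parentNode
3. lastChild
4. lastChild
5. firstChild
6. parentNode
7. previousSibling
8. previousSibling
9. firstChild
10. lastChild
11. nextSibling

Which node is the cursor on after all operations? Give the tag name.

After 1 (lastChild): section
After 2 (parentNode): nav
After 3 (lastChild): section
After 4 (lastChild): title
After 5 (firstChild): title (no-op, stayed)
After 6 (parentNode): section
After 7 (previousSibling): table
After 8 (previousSibling): table (no-op, stayed)
After 9 (firstChild): article
After 10 (lastChild): span
After 11 (nextSibling): span (no-op, stayed)

Answer: span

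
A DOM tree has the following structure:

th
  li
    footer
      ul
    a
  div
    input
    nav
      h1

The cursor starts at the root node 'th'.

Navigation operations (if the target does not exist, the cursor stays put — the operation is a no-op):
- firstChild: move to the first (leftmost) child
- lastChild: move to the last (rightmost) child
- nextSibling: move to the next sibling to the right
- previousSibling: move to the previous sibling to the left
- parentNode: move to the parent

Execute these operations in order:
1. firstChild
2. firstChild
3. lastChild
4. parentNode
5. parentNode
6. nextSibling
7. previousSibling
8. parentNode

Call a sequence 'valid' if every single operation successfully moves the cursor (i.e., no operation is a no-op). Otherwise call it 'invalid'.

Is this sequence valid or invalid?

After 1 (firstChild): li
After 2 (firstChild): footer
After 3 (lastChild): ul
After 4 (parentNode): footer
After 5 (parentNode): li
After 6 (nextSibling): div
After 7 (previousSibling): li
After 8 (parentNode): th

Answer: valid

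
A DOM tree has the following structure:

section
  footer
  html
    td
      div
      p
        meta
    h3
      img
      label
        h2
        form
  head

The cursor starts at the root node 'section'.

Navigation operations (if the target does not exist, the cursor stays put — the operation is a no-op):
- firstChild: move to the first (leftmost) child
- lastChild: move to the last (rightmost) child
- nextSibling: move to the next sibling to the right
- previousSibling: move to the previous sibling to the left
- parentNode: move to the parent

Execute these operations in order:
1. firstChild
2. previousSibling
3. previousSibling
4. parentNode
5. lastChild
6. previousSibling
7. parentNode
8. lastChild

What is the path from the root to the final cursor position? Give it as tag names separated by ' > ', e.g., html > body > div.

Answer: section > head

Derivation:
After 1 (firstChild): footer
After 2 (previousSibling): footer (no-op, stayed)
After 3 (previousSibling): footer (no-op, stayed)
After 4 (parentNode): section
After 5 (lastChild): head
After 6 (previousSibling): html
After 7 (parentNode): section
After 8 (lastChild): head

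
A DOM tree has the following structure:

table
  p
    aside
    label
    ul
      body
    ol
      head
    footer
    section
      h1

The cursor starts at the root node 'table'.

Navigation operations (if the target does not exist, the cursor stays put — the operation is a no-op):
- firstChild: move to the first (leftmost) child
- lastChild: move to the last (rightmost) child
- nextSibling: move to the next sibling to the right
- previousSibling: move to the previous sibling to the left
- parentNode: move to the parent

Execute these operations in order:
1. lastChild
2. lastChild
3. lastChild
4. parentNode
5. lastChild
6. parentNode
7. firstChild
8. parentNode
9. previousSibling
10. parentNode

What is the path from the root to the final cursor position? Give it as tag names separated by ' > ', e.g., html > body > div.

After 1 (lastChild): p
After 2 (lastChild): section
After 3 (lastChild): h1
After 4 (parentNode): section
After 5 (lastChild): h1
After 6 (parentNode): section
After 7 (firstChild): h1
After 8 (parentNode): section
After 9 (previousSibling): footer
After 10 (parentNode): p

Answer: table > p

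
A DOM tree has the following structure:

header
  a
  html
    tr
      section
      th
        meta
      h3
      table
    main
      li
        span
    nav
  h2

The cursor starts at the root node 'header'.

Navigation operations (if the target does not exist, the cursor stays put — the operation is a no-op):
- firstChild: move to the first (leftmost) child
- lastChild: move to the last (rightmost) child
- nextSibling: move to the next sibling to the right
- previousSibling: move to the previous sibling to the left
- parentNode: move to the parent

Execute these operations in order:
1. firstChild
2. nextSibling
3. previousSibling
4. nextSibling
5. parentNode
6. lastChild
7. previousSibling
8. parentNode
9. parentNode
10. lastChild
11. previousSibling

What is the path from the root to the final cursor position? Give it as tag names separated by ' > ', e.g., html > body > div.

After 1 (firstChild): a
After 2 (nextSibling): html
After 3 (previousSibling): a
After 4 (nextSibling): html
After 5 (parentNode): header
After 6 (lastChild): h2
After 7 (previousSibling): html
After 8 (parentNode): header
After 9 (parentNode): header (no-op, stayed)
After 10 (lastChild): h2
After 11 (previousSibling): html

Answer: header > html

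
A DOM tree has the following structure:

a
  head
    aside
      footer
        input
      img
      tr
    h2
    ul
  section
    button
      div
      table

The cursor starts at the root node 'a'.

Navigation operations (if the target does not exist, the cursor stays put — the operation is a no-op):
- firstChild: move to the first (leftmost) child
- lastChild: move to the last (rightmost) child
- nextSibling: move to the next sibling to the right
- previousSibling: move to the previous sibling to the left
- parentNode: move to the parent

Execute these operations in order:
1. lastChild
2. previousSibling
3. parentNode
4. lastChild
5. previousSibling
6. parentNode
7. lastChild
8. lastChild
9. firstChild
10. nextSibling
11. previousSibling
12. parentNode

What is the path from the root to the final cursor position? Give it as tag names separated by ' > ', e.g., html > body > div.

After 1 (lastChild): section
After 2 (previousSibling): head
After 3 (parentNode): a
After 4 (lastChild): section
After 5 (previousSibling): head
After 6 (parentNode): a
After 7 (lastChild): section
After 8 (lastChild): button
After 9 (firstChild): div
After 10 (nextSibling): table
After 11 (previousSibling): div
After 12 (parentNode): button

Answer: a > section > button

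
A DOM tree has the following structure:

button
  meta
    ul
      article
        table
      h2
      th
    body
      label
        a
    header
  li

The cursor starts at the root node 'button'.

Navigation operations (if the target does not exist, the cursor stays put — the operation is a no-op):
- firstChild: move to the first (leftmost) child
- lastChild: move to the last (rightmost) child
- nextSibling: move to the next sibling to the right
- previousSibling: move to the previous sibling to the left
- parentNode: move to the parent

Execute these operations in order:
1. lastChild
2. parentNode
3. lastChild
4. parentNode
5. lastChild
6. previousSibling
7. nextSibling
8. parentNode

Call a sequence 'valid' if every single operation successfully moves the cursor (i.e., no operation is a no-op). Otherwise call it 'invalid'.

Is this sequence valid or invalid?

Answer: valid

Derivation:
After 1 (lastChild): li
After 2 (parentNode): button
After 3 (lastChild): li
After 4 (parentNode): button
After 5 (lastChild): li
After 6 (previousSibling): meta
After 7 (nextSibling): li
After 8 (parentNode): button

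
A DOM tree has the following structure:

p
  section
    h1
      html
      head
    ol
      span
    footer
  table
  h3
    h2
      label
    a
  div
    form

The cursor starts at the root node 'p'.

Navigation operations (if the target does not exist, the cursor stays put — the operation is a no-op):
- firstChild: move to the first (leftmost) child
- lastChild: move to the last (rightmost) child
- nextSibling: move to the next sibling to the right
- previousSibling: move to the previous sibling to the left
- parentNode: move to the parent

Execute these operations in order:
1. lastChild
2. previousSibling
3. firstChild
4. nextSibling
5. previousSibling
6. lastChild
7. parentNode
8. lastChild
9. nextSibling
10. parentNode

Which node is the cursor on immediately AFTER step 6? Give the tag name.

Answer: label

Derivation:
After 1 (lastChild): div
After 2 (previousSibling): h3
After 3 (firstChild): h2
After 4 (nextSibling): a
After 5 (previousSibling): h2
After 6 (lastChild): label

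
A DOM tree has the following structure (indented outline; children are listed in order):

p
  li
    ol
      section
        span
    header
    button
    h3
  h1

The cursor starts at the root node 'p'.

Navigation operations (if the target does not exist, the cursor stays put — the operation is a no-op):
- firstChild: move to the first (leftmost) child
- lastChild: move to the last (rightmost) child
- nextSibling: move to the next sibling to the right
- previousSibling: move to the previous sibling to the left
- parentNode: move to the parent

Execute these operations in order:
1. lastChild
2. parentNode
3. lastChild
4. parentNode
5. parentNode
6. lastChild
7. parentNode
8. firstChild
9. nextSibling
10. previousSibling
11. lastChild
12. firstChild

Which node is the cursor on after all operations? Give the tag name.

After 1 (lastChild): h1
After 2 (parentNode): p
After 3 (lastChild): h1
After 4 (parentNode): p
After 5 (parentNode): p (no-op, stayed)
After 6 (lastChild): h1
After 7 (parentNode): p
After 8 (firstChild): li
After 9 (nextSibling): h1
After 10 (previousSibling): li
After 11 (lastChild): h3
After 12 (firstChild): h3 (no-op, stayed)

Answer: h3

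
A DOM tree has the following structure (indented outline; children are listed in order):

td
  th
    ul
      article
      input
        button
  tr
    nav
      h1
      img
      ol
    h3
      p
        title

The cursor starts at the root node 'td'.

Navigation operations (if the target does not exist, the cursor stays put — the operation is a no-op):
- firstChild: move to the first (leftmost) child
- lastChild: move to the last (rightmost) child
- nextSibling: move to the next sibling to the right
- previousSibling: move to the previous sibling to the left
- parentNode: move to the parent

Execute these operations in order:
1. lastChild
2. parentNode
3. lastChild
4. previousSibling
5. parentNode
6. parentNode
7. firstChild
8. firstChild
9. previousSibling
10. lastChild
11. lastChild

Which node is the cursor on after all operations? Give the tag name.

After 1 (lastChild): tr
After 2 (parentNode): td
After 3 (lastChild): tr
After 4 (previousSibling): th
After 5 (parentNode): td
After 6 (parentNode): td (no-op, stayed)
After 7 (firstChild): th
After 8 (firstChild): ul
After 9 (previousSibling): ul (no-op, stayed)
After 10 (lastChild): input
After 11 (lastChild): button

Answer: button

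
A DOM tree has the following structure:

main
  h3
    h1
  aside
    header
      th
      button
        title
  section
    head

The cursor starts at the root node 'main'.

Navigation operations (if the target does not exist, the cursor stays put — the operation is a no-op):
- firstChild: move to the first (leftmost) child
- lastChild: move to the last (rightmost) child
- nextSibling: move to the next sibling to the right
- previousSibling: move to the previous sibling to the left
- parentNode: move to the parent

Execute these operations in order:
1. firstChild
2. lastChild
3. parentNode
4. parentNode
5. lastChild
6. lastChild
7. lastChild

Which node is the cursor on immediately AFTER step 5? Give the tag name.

Answer: section

Derivation:
After 1 (firstChild): h3
After 2 (lastChild): h1
After 3 (parentNode): h3
After 4 (parentNode): main
After 5 (lastChild): section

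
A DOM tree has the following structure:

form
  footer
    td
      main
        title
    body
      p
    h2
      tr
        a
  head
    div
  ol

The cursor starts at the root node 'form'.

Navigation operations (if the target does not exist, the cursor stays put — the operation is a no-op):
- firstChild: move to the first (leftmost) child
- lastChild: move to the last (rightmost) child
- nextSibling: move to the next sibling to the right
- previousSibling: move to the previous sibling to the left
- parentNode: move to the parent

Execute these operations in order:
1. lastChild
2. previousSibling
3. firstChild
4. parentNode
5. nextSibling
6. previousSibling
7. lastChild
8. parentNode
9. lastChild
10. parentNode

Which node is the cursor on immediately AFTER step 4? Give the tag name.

After 1 (lastChild): ol
After 2 (previousSibling): head
After 3 (firstChild): div
After 4 (parentNode): head

Answer: head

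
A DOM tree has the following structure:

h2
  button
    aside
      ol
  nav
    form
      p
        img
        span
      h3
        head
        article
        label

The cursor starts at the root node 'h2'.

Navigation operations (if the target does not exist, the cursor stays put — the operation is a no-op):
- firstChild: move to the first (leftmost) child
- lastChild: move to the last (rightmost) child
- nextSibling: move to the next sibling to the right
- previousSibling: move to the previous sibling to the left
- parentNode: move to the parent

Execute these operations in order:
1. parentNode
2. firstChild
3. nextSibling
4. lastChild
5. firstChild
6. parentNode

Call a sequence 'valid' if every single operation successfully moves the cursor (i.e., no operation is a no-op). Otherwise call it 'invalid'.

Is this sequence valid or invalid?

After 1 (parentNode): h2 (no-op, stayed)
After 2 (firstChild): button
After 3 (nextSibling): nav
After 4 (lastChild): form
After 5 (firstChild): p
After 6 (parentNode): form

Answer: invalid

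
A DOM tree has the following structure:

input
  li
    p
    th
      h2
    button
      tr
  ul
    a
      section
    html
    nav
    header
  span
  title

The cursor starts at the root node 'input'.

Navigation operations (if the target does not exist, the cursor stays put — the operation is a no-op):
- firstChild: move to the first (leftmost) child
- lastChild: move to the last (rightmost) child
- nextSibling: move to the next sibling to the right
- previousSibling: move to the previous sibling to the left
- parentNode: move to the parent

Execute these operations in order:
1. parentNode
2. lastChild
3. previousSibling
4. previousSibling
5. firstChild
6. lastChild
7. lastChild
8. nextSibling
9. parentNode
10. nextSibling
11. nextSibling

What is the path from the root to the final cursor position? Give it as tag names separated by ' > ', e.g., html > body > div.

Answer: input > ul > nav

Derivation:
After 1 (parentNode): input (no-op, stayed)
After 2 (lastChild): title
After 3 (previousSibling): span
After 4 (previousSibling): ul
After 5 (firstChild): a
After 6 (lastChild): section
After 7 (lastChild): section (no-op, stayed)
After 8 (nextSibling): section (no-op, stayed)
After 9 (parentNode): a
After 10 (nextSibling): html
After 11 (nextSibling): nav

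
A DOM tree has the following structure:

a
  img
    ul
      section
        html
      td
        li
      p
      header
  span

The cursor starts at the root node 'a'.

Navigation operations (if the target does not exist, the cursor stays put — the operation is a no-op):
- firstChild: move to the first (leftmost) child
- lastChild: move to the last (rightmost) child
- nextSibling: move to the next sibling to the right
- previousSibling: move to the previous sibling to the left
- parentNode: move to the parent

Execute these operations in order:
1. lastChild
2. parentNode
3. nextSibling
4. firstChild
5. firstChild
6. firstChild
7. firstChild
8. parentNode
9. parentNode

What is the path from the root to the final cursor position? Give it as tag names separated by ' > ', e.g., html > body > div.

Answer: a > img > ul

Derivation:
After 1 (lastChild): span
After 2 (parentNode): a
After 3 (nextSibling): a (no-op, stayed)
After 4 (firstChild): img
After 5 (firstChild): ul
After 6 (firstChild): section
After 7 (firstChild): html
After 8 (parentNode): section
After 9 (parentNode): ul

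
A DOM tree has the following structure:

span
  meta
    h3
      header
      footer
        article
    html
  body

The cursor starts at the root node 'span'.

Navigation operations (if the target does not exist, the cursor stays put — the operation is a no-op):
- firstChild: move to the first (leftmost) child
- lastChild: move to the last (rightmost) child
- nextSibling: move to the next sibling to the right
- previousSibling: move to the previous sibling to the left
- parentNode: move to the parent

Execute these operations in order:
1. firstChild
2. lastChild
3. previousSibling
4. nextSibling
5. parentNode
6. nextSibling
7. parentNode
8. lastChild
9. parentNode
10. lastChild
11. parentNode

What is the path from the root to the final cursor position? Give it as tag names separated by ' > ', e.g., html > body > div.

Answer: span

Derivation:
After 1 (firstChild): meta
After 2 (lastChild): html
After 3 (previousSibling): h3
After 4 (nextSibling): html
After 5 (parentNode): meta
After 6 (nextSibling): body
After 7 (parentNode): span
After 8 (lastChild): body
After 9 (parentNode): span
After 10 (lastChild): body
After 11 (parentNode): span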